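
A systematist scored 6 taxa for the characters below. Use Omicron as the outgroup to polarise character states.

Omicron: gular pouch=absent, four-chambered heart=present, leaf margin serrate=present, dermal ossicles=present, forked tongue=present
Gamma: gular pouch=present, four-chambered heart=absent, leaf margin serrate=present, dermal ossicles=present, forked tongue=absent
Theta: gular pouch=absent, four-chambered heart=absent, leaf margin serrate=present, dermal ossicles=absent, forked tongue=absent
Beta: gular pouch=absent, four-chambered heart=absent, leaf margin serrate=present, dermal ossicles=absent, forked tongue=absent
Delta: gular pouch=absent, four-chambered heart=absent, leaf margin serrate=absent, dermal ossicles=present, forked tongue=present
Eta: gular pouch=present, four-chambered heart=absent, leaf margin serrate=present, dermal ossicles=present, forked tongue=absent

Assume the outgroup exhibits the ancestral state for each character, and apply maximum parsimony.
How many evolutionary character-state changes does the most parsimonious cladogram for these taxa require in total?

Character polarity is set by the outgroup: the derived state is whichever differs from the outgroup's state, so for four-chambered heart, leaf margin serrate, dermal ossicles, forked tongue the derived state is 'absent', and for the remaining characters it is 'present'.
Only Eta and Gamma show the derived state 'present' for gular pouch, supporting them as a clade.
All ingroup taxa share the derived state 'absent' for four-chambered heart; it defines the ingroup but does not resolve relationships within it.
leaf margin serrate (derived state 'absent') is unique to Delta (autapomorphy; uninformative for grouping).
dermal ossicles (derived state 'absent') is shared by Beta and Theta — a synapomorphy uniting that clade.
forked tongue: derived state 'absent' in Beta, Eta, Gamma, and Theta only — synapomorphy for {Beta, Eta, Gamma, Theta}.
Most parsimonious ingroup topology: (((Gamma,Eta),(Theta,Beta)),Delta).
Changes per character on this tree: gular pouch: 1; four-chambered heart: 1; leaf margin serrate: 1; dermal ossicles: 1; forked tongue: 1.
Total = 5.

5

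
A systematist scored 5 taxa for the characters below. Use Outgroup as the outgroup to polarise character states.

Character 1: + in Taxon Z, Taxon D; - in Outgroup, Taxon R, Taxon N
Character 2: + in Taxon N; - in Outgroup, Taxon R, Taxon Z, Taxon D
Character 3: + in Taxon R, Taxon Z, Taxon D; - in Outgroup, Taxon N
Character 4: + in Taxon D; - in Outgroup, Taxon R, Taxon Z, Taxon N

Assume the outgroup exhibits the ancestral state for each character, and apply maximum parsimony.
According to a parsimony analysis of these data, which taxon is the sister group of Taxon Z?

Taxon D

The outgroup has state '-' for every character, so '+' is the derived state throughout.
Character 1 (derived state '+') is shared by Taxon D and Taxon Z — a synapomorphy uniting that clade.
Character 2: derived state '+' in Taxon N only — an autapomorphy, so it tells us nothing about relationships among taxa.
Character 3 (derived state '+') is shared by Taxon D, Taxon R, and Taxon Z — a synapomorphy uniting that clade.
Character 4 (derived state '+') is unique to Taxon D (autapomorphy; uninformative for grouping).
Most parsimonious ingroup topology: ((Taxon R,(Taxon Z,Taxon D)),Taxon N).
Taxon Z and Taxon D form a cherry on this tree, so they are sister taxa.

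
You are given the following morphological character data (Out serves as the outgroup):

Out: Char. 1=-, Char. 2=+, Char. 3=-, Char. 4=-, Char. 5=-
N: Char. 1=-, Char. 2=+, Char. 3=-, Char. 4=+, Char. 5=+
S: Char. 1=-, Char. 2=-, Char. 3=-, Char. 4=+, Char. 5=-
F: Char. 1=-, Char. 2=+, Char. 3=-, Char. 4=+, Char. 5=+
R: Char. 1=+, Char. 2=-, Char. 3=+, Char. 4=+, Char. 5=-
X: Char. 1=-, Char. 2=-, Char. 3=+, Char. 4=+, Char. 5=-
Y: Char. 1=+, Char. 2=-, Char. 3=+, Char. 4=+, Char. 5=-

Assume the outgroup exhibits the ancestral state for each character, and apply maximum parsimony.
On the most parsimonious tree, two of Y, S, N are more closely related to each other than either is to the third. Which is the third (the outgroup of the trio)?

N

Character polarity is set by the outgroup: the derived state is whichever differs from the outgroup's state, so for Char. 2 the derived state is '-', and for the remaining characters it is '+'.
Only R and Y show the derived state '+' for Char. 1, supporting them as a clade.
Only R, S, X, and Y show the derived state '-' for Char. 2, supporting them as a clade.
Char. 3: derived state '+' in R, X, and Y only — synapomorphy for {R, X, Y}.
All ingroup taxa share the derived state '+' for Char. 4; it defines the ingroup but does not resolve relationships within it.
Only F and N show the derived state '+' for Char. 5, supporting them as a clade.
Most parsimonious ingroup topology: ((N,F),(S,((R,Y),X))).
Y and S share a more recent common ancestor with each other than either does with N, so N is the least closely related of the three.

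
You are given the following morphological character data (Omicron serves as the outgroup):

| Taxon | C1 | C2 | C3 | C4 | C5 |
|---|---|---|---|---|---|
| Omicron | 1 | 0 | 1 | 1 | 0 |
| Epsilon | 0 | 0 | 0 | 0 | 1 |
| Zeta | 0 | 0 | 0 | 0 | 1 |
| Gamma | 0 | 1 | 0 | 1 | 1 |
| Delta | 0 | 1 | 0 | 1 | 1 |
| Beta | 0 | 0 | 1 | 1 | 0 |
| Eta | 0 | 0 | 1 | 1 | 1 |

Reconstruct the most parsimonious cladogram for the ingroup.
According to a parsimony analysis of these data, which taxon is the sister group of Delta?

Character polarity is set by the outgroup: the derived state is whichever differs from the outgroup's state, so for C1, C3, C4 the derived state is '0', and for the remaining characters it is '1'.
All ingroup taxa share the derived state '0' for C1; it defines the ingroup but does not resolve relationships within it.
C2 (derived state '1') is shared by Delta and Gamma — a synapomorphy uniting that clade.
C3: derived state '0' in Delta, Epsilon, Gamma, and Zeta only — synapomorphy for {Delta, Epsilon, Gamma, Zeta}.
C4 (derived state '0') is shared by Epsilon and Zeta — a synapomorphy uniting that clade.
C5 (derived state '1') is shared by Delta, Epsilon, Eta, Gamma, and Zeta — a synapomorphy uniting that clade.
Most parsimonious ingroup topology: ((((Epsilon,Zeta),(Gamma,Delta)),Eta),Beta).
Delta and Gamma form a cherry on this tree, so they are sister taxa.

Gamma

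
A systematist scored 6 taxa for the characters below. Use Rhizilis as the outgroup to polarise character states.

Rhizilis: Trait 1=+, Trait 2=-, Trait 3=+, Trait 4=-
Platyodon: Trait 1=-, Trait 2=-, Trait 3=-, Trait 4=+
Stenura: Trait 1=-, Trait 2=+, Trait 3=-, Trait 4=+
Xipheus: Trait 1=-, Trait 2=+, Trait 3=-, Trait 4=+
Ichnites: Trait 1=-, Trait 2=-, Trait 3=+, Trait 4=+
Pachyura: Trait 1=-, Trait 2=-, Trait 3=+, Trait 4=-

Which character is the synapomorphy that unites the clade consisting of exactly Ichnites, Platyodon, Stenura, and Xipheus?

Character polarity is set by the outgroup: the derived state is whichever differs from the outgroup's state, so for Trait 1, Trait 3 the derived state is '-', and for the remaining characters it is '+'.
All ingroup taxa share the derived state '-' for Trait 1; it defines the ingroup but does not resolve relationships within it.
Trait 2 (derived state '+') is shared by Stenura and Xipheus — a synapomorphy uniting that clade.
Trait 3: derived state '-' in Platyodon, Stenura, and Xipheus only — synapomorphy for {Platyodon, Stenura, Xipheus}.
Trait 4: derived state '+' in Ichnites, Platyodon, Stenura, and Xipheus only — synapomorphy for {Ichnites, Platyodon, Stenura, Xipheus}.
Most parsimonious ingroup topology: (((Platyodon,(Stenura,Xipheus)),Ichnites),Pachyura).
The clade {Ichnites, Platyodon, Stenura, Xipheus} is supported by Trait 4: its derived state '+' occurs in exactly those taxa and in no other taxon (including the outgroup).

Trait 4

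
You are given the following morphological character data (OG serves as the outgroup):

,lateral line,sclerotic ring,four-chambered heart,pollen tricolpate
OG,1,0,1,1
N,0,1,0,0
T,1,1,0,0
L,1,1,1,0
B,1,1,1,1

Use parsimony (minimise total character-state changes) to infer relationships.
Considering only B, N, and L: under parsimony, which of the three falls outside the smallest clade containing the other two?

B

Character polarity is set by the outgroup: the derived state is whichever differs from the outgroup's state, so for lateral line, four-chambered heart, pollen tricolpate the derived state is '0', and for the remaining characters it is '1'.
lateral line (derived state '0') is unique to N (autapomorphy; uninformative for grouping).
All ingroup taxa share the derived state '1' for sclerotic ring; it defines the ingroup but does not resolve relationships within it.
four-chambered heart: derived state '0' in N and T only — synapomorphy for {N, T}.
pollen tricolpate: derived state '0' in L, N, and T only — synapomorphy for {L, N, T}.
Most parsimonious ingroup topology: (((N,T),L),B).
L and N share a more recent common ancestor with each other than either does with B, so B is the least closely related of the three.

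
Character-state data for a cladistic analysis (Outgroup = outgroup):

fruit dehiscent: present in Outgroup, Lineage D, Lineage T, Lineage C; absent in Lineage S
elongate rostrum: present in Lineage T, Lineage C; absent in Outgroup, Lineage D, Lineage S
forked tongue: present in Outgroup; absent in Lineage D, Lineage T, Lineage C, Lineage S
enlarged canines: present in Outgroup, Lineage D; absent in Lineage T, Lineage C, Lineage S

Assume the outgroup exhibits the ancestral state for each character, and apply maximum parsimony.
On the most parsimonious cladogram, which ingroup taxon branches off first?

Character polarity is set by the outgroup: the derived state is whichever differs from the outgroup's state, so for fruit dehiscent, forked tongue, enlarged canines the derived state is 'absent', and for the remaining characters it is 'present'.
fruit dehiscent (derived state 'absent') is unique to Lineage S (autapomorphy; uninformative for grouping).
Only Lineage C and Lineage T show the derived state 'present' for elongate rostrum, supporting them as a clade.
forked tongue (derived state 'absent') is shared by all ingroup taxa — unites the whole ingroup.
enlarged canines: derived state 'absent' in Lineage C, Lineage S, and Lineage T only — synapomorphy for {Lineage C, Lineage S, Lineage T}.
Most parsimonious ingroup topology: (Lineage D,((Lineage T,Lineage C),Lineage S)).
Lineage D is sister to the clade containing all other ingroup taxa, so it is the earliest-diverging (most basal) ingroup lineage.

Lineage D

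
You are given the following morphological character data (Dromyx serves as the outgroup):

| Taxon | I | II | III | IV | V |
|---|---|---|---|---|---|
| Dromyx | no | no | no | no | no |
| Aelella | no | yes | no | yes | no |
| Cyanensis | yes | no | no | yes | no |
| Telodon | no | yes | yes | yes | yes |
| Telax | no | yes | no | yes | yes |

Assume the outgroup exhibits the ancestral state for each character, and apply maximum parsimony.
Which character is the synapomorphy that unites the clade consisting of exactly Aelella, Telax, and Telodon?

II

The outgroup has state 'no' for every character, so 'yes' is the derived state throughout.
I: derived state 'yes' in Cyanensis only — an autapomorphy, so it tells us nothing about relationships among taxa.
II: derived state 'yes' in Aelella, Telax, and Telodon only — synapomorphy for {Aelella, Telax, Telodon}.
III (derived state 'yes') is unique to Telodon (autapomorphy; uninformative for grouping).
IV (derived state 'yes') is shared by all ingroup taxa — unites the whole ingroup.
V (derived state 'yes') is shared by Telax and Telodon — a synapomorphy uniting that clade.
Most parsimonious ingroup topology: ((Aelella,(Telodon,Telax)),Cyanensis).
The clade {Aelella, Telax, Telodon} is supported by II: its derived state 'yes' occurs in exactly those taxa and in no other taxon (including the outgroup).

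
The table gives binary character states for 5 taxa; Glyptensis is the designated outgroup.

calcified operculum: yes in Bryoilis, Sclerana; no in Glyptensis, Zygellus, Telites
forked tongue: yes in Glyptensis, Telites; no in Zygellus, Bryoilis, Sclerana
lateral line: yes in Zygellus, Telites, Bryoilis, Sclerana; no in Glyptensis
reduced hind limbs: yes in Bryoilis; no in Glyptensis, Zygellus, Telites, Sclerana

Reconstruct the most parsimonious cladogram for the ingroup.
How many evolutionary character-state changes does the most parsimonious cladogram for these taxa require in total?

Character polarity is set by the outgroup: the derived state is whichever differs from the outgroup's state, so for forked tongue the derived state is 'no', and for the remaining characters it is 'yes'.
calcified operculum (derived state 'yes') is shared by Bryoilis and Sclerana — a synapomorphy uniting that clade.
forked tongue (derived state 'no') is shared by Bryoilis, Sclerana, and Zygellus — a synapomorphy uniting that clade.
All ingroup taxa share the derived state 'yes' for lateral line; it defines the ingroup but does not resolve relationships within it.
reduced hind limbs: derived state 'yes' in Bryoilis only — an autapomorphy, so it tells us nothing about relationships among taxa.
Most parsimonious ingroup topology: ((Zygellus,(Bryoilis,Sclerana)),Telites).
Changes per character on this tree: calcified operculum: 1; forked tongue: 1; lateral line: 1; reduced hind limbs: 1.
Total = 4.

4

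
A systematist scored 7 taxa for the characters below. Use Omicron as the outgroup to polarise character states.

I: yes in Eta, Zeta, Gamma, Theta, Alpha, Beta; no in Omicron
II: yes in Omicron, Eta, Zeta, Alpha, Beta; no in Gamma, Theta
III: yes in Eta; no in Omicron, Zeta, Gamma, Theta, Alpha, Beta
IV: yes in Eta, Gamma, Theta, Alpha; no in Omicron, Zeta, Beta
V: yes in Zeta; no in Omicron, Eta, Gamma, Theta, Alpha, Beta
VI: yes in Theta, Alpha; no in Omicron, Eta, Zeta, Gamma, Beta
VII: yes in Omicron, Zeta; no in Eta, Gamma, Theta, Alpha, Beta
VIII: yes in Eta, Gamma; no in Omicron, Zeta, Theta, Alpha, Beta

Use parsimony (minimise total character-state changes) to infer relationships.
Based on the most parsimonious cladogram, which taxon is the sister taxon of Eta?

Character polarity is set by the outgroup: the derived state is whichever differs from the outgroup's state, so for II, VII the derived state is 'no', and for the remaining characters it is 'yes'.
I (derived state 'yes') is shared by all ingroup taxa — unites the whole ingroup.
II (state 'no') occurs in Gamma and Theta but conflicts with the nesting implied by the other characters — most parsimoniously interpreted as homoplasy.
III: derived state 'yes' in Eta only — an autapomorphy, so it tells us nothing about relationships among taxa.
IV (derived state 'yes') is shared by Alpha, Eta, Gamma, and Theta — a synapomorphy uniting that clade.
V: derived state 'yes' in Zeta only — an autapomorphy, so it tells us nothing about relationships among taxa.
Only Alpha and Theta show the derived state 'yes' for VI, supporting them as a clade.
Only Alpha, Beta, Eta, Gamma, and Theta show the derived state 'no' for VII, supporting them as a clade.
VIII (derived state 'yes') is shared by Eta and Gamma — a synapomorphy uniting that clade.
Most parsimonious ingroup topology: ((((Eta,Gamma),(Theta,Alpha)),Beta),Zeta).
Eta and Gamma form a cherry on this tree, so they are sister taxa.

Gamma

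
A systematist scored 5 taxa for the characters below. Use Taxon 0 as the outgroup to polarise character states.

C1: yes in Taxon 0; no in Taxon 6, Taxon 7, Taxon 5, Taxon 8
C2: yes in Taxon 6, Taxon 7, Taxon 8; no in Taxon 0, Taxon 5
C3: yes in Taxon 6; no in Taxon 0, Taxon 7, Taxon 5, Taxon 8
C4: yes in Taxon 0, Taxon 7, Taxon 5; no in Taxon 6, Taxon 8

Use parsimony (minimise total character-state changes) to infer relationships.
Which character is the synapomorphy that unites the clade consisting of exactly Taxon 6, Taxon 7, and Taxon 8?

C2

Character polarity is set by the outgroup: the derived state is whichever differs from the outgroup's state, so for C1, C4 the derived state is 'no', and for the remaining characters it is 'yes'.
C1 (derived state 'no') is shared by all ingroup taxa — unites the whole ingroup.
C2 (derived state 'yes') is shared by Taxon 6, Taxon 7, and Taxon 8 — a synapomorphy uniting that clade.
C3 (derived state 'yes') is unique to Taxon 6 (autapomorphy; uninformative for grouping).
Only Taxon 6 and Taxon 8 show the derived state 'no' for C4, supporting them as a clade.
Most parsimonious ingroup topology: (((Taxon 6,Taxon 8),Taxon 7),Taxon 5).
The clade {Taxon 6, Taxon 7, Taxon 8} is supported by C2: its derived state 'yes' occurs in exactly those taxa and in no other taxon (including the outgroup).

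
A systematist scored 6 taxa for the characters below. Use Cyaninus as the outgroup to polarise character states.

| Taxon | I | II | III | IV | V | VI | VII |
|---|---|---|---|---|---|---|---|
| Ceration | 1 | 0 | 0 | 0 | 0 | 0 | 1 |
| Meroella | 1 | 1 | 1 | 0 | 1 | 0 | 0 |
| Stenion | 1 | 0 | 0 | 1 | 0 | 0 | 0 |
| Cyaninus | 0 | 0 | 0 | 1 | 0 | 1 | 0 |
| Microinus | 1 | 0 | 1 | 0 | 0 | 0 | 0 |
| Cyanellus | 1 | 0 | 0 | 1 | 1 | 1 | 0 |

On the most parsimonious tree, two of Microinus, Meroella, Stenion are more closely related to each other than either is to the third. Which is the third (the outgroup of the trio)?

Character polarity is set by the outgroup: the derived state is whichever differs from the outgroup's state, so for IV, VI the derived state is '0', and for the remaining characters it is '1'.
I (derived state '1') is shared by all ingroup taxa — unites the whole ingroup.
II: derived state '1' in Meroella only — an autapomorphy, so it tells us nothing about relationships among taxa.
III: derived state '1' in Meroella and Microinus only — synapomorphy for {Meroella, Microinus}.
IV: derived state '0' in Ceration, Meroella, and Microinus only — synapomorphy for {Ceration, Meroella, Microinus}.
V (state '1') occurs in Cyanellus and Meroella but conflicts with the nesting implied by the other characters — most parsimoniously interpreted as homoplasy.
VI (derived state '0') is shared by Ceration, Meroella, Microinus, and Stenion — a synapomorphy uniting that clade.
VII: derived state '1' in Ceration only — an autapomorphy, so it tells us nothing about relationships among taxa.
Most parsimonious ingroup topology: ((((Meroella,Microinus),Ceration),Stenion),Cyanellus).
Meroella and Microinus share a more recent common ancestor with each other than either does with Stenion, so Stenion is the least closely related of the three.

Stenion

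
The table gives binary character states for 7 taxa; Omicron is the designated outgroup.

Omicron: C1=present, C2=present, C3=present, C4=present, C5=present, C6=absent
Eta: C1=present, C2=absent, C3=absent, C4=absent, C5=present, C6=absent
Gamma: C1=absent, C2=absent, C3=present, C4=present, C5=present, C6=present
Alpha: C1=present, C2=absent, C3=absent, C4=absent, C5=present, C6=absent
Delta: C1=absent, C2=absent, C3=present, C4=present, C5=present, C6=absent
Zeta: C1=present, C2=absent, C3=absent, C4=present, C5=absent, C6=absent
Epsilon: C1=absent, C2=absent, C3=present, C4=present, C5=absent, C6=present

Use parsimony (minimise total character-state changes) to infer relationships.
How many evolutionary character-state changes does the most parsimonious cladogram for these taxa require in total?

7

Character polarity is set by the outgroup: the derived state is whichever differs from the outgroup's state, so for C1, C2, C3, C4, C5 the derived state is 'absent', and for the remaining characters it is 'present'.
C1: derived state 'absent' in Delta, Epsilon, and Gamma only — synapomorphy for {Delta, Epsilon, Gamma}.
C2 (derived state 'absent') is shared by all ingroup taxa — unites the whole ingroup.
C3: derived state 'absent' in Alpha, Eta, and Zeta only — synapomorphy for {Alpha, Eta, Zeta}.
C4: derived state 'absent' in Alpha and Eta only — synapomorphy for {Alpha, Eta}.
C5 groups Epsilon and Zeta, which is incompatible with the clades supported by the remaining characters; treating it as convergent (homoplasy) costs fewer steps than any alternative tree.
C6 (derived state 'present') is shared by Epsilon and Gamma — a synapomorphy uniting that clade.
Most parsimonious ingroup topology: (((Epsilon,Gamma),Delta),(Zeta,(Eta,Alpha))).
Changes per character on this tree: C1: 1; C2: 1; C3: 1; C4: 1; C5: 2; C6: 1.
Total = 7.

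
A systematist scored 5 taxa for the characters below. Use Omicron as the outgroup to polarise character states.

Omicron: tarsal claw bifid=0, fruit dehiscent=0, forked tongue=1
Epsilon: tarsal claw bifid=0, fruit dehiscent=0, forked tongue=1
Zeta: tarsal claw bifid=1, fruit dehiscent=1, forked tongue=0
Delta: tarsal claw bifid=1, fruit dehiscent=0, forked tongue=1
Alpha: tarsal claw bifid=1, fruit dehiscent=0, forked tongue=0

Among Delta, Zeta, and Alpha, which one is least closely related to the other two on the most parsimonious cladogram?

Character polarity is set by the outgroup: the derived state is whichever differs from the outgroup's state, so for forked tongue the derived state is '0', and for the remaining characters it is '1'.
tarsal claw bifid: derived state '1' in Alpha, Delta, and Zeta only — synapomorphy for {Alpha, Delta, Zeta}.
fruit dehiscent (derived state '1') is unique to Zeta (autapomorphy; uninformative for grouping).
forked tongue (derived state '0') is shared by Alpha and Zeta — a synapomorphy uniting that clade.
Most parsimonious ingroup topology: (Epsilon,((Zeta,Alpha),Delta)).
Zeta and Alpha share a more recent common ancestor with each other than either does with Delta, so Delta is the least closely related of the three.

Delta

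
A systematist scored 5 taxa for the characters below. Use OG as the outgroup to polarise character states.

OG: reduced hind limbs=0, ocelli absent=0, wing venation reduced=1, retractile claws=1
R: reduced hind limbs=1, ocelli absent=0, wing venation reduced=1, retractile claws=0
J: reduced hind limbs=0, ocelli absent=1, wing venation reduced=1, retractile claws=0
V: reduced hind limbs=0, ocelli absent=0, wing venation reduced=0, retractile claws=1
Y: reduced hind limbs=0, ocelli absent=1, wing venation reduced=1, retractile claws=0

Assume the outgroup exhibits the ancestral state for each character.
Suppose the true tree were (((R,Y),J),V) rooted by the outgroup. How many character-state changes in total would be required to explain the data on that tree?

5

Map each character onto (((R,Y),J),V) (rooted by OG) and count the minimum state changes it requires (Fitch parsimony):
reduced hind limbs: 1; ocelli absent: 2; wing venation reduced: 1; retractile claws: 1.
Total tree length = 5.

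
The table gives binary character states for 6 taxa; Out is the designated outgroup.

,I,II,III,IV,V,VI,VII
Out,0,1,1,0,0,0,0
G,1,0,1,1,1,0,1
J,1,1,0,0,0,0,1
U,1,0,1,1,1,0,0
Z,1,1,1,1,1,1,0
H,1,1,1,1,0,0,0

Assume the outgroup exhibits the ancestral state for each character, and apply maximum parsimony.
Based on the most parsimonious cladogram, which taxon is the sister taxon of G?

Character polarity is set by the outgroup: the derived state is whichever differs from the outgroup's state, so for II, III the derived state is '0', and for the remaining characters it is '1'.
I (derived state '1') is shared by all ingroup taxa — unites the whole ingroup.
Only G and U show the derived state '0' for II, supporting them as a clade.
III (derived state '0') is unique to J (autapomorphy; uninformative for grouping).
IV (derived state '1') is shared by G, H, U, and Z — a synapomorphy uniting that clade.
V: derived state '1' in G, U, and Z only — synapomorphy for {G, U, Z}.
VI: derived state '1' in Z only — an autapomorphy, so it tells us nothing about relationships among taxa.
VII groups G and J, which is incompatible with the clades supported by the remaining characters; treating it as convergent (homoplasy) costs fewer steps than any alternative tree.
Most parsimonious ingroup topology: ((((G,U),Z),H),J).
G and U form a cherry on this tree, so they are sister taxa.

U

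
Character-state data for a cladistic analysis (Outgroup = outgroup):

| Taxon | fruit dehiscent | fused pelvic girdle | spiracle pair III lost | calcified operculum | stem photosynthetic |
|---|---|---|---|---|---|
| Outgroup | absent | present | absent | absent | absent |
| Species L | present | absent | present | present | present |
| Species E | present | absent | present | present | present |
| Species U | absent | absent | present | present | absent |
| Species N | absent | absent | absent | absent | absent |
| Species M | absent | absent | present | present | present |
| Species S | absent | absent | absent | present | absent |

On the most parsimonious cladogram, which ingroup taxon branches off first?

Character polarity is set by the outgroup: the derived state is whichever differs from the outgroup's state, so for fused pelvic girdle the derived state is 'absent', and for the remaining characters it is 'present'.
fruit dehiscent (derived state 'present') is shared by Species E and Species L — a synapomorphy uniting that clade.
fused pelvic girdle (derived state 'absent') is shared by all ingroup taxa — unites the whole ingroup.
spiracle pair III lost: derived state 'present' in Species E, Species L, Species M, and Species U only — synapomorphy for {Species E, Species L, Species M, Species U}.
calcified operculum (derived state 'present') is shared by Species E, Species L, Species M, Species S, and Species U — a synapomorphy uniting that clade.
Only Species E, Species L, and Species M show the derived state 'present' for stem photosynthetic, supporting them as a clade.
Most parsimonious ingroup topology: (((((Species L,Species E),Species M),Species U),Species S),Species N).
Species N is sister to the clade containing all other ingroup taxa, so it is the earliest-diverging (most basal) ingroup lineage.

Species N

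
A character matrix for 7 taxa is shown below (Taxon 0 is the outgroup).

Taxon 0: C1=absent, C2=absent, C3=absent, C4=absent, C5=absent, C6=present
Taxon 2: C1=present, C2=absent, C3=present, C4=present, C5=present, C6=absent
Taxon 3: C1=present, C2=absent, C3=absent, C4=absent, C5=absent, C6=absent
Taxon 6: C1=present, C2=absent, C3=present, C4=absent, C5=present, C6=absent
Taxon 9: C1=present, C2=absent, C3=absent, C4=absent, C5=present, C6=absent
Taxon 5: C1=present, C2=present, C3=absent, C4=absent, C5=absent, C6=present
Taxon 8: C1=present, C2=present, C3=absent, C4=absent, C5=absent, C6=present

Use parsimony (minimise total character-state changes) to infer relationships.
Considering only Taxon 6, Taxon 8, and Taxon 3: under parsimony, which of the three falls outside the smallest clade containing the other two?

Taxon 8

Character polarity is set by the outgroup: the derived state is whichever differs from the outgroup's state, so for C6 the derived state is 'absent', and for the remaining characters it is 'present'.
C1 (derived state 'present') is shared by all ingroup taxa — unites the whole ingroup.
C2: derived state 'present' in Taxon 5 and Taxon 8 only — synapomorphy for {Taxon 5, Taxon 8}.
C3: derived state 'present' in Taxon 2 and Taxon 6 only — synapomorphy for {Taxon 2, Taxon 6}.
C4: derived state 'present' in Taxon 2 only — an autapomorphy, so it tells us nothing about relationships among taxa.
Only Taxon 2, Taxon 6, and Taxon 9 show the derived state 'present' for C5, supporting them as a clade.
C6: derived state 'absent' in Taxon 2, Taxon 3, Taxon 6, and Taxon 9 only — synapomorphy for {Taxon 2, Taxon 3, Taxon 6, Taxon 9}.
Most parsimonious ingroup topology: ((((Taxon 2,Taxon 6),Taxon 9),Taxon 3),(Taxon 5,Taxon 8)).
Taxon 6 and Taxon 3 share a more recent common ancestor with each other than either does with Taxon 8, so Taxon 8 is the least closely related of the three.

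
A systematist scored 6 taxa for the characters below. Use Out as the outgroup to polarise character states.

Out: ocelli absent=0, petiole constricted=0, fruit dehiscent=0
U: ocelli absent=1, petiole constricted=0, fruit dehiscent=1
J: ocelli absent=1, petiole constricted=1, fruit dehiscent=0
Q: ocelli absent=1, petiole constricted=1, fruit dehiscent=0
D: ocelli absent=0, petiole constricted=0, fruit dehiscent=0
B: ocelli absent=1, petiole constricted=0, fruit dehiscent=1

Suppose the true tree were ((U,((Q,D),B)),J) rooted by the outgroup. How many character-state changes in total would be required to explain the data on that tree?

Map each character onto ((U,((Q,D),B)),J) (rooted by Out) and count the minimum state changes it requires (Fitch parsimony):
ocelli absent: 2; petiole constricted: 2; fruit dehiscent: 2.
Total tree length = 6.

6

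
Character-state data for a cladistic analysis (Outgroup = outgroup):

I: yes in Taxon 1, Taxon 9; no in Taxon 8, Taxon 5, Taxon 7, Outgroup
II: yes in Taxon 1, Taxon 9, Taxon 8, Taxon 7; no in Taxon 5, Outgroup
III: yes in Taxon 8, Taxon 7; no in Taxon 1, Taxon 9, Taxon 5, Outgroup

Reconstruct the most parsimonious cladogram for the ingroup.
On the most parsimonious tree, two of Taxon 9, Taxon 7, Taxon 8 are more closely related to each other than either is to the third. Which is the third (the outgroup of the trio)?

Taxon 9

The outgroup has state 'no' for every character, so 'yes' is the derived state throughout.
Only Taxon 1 and Taxon 9 show the derived state 'yes' for I, supporting them as a clade.
II: derived state 'yes' in Taxon 1, Taxon 7, Taxon 8, and Taxon 9 only — synapomorphy for {Taxon 1, Taxon 7, Taxon 8, Taxon 9}.
III (derived state 'yes') is shared by Taxon 7 and Taxon 8 — a synapomorphy uniting that clade.
Most parsimonious ingroup topology: (((Taxon 1,Taxon 9),(Taxon 7,Taxon 8)),Taxon 5).
Taxon 8 and Taxon 7 share a more recent common ancestor with each other than either does with Taxon 9, so Taxon 9 is the least closely related of the three.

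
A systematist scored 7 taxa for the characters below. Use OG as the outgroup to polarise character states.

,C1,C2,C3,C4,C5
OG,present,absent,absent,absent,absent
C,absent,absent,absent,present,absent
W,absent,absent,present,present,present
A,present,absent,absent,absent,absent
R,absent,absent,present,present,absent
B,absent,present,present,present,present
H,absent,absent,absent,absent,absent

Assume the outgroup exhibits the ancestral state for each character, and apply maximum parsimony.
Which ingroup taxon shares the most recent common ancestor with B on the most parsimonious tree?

W

Character polarity is set by the outgroup: the derived state is whichever differs from the outgroup's state, so for C1 the derived state is 'absent', and for the remaining characters it is 'present'.
C1 (derived state 'absent') is shared by B, C, H, R, and W — a synapomorphy uniting that clade.
C2 (derived state 'present') is unique to B (autapomorphy; uninformative for grouping).
Only B, R, and W show the derived state 'present' for C3, supporting them as a clade.
C4 (derived state 'present') is shared by B, C, R, and W — a synapomorphy uniting that clade.
C5 (derived state 'present') is shared by B and W — a synapomorphy uniting that clade.
Most parsimonious ingroup topology: (((C,((W,B),R)),H),A).
B and W form a cherry on this tree, so they are sister taxa.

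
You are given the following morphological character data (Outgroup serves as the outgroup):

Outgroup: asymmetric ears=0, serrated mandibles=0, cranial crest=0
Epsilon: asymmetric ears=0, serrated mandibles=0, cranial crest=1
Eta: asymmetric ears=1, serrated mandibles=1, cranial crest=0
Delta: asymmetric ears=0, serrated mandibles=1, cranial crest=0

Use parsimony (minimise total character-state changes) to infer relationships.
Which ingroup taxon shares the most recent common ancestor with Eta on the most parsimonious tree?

The outgroup has state '0' for every character, so '1' is the derived state throughout.
asymmetric ears: derived state '1' in Eta only — an autapomorphy, so it tells us nothing about relationships among taxa.
Only Delta and Eta show the derived state '1' for serrated mandibles, supporting them as a clade.
cranial crest: derived state '1' in Epsilon only — an autapomorphy, so it tells us nothing about relationships among taxa.
Most parsimonious ingroup topology: ((Eta,Delta),Epsilon).
Eta and Delta form a cherry on this tree, so they are sister taxa.

Delta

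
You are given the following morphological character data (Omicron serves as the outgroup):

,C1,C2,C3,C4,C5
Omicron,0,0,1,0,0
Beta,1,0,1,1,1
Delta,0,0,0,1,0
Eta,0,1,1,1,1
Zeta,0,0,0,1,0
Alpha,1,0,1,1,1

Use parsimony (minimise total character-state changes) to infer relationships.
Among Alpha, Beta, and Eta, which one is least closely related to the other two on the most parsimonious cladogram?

Eta

Character polarity is set by the outgroup: the derived state is whichever differs from the outgroup's state, so for C3 the derived state is '0', and for the remaining characters it is '1'.
C1 (derived state '1') is shared by Alpha and Beta — a synapomorphy uniting that clade.
C2: derived state '1' in Eta only — an autapomorphy, so it tells us nothing about relationships among taxa.
Only Delta and Zeta show the derived state '0' for C3, supporting them as a clade.
All ingroup taxa share the derived state '1' for C4; it defines the ingroup but does not resolve relationships within it.
C5 (derived state '1') is shared by Alpha, Beta, and Eta — a synapomorphy uniting that clade.
Most parsimonious ingroup topology: (((Beta,Alpha),Eta),(Delta,Zeta)).
Alpha and Beta share a more recent common ancestor with each other than either does with Eta, so Eta is the least closely related of the three.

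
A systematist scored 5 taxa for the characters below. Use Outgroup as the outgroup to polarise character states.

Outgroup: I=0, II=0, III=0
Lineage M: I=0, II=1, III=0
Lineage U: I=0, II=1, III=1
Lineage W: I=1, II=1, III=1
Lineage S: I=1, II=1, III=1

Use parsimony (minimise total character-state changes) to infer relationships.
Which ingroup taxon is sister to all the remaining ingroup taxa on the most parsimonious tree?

The outgroup has state '0' for every character, so '1' is the derived state throughout.
Only Lineage S and Lineage W show the derived state '1' for I, supporting them as a clade.
II (derived state '1') is shared by all ingroup taxa — unites the whole ingroup.
III (derived state '1') is shared by Lineage S, Lineage U, and Lineage W — a synapomorphy uniting that clade.
Most parsimonious ingroup topology: (Lineage M,(Lineage U,(Lineage W,Lineage S))).
Lineage M is sister to the clade containing all other ingroup taxa, so it is the earliest-diverging (most basal) ingroup lineage.

Lineage M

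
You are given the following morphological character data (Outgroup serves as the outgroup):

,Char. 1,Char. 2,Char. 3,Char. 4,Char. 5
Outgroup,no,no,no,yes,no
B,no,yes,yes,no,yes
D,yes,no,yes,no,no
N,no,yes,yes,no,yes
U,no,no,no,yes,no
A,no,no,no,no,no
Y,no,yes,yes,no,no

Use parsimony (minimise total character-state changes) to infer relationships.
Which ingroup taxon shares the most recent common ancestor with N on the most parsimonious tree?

B

Character polarity is set by the outgroup: the derived state is whichever differs from the outgroup's state, so for Char. 4 the derived state is 'no', and for the remaining characters it is 'yes'.
Char. 1: derived state 'yes' in D only — an autapomorphy, so it tells us nothing about relationships among taxa.
Only B, N, and Y show the derived state 'yes' for Char. 2, supporting them as a clade.
Char. 3 (derived state 'yes') is shared by B, D, N, and Y — a synapomorphy uniting that clade.
Char. 4 (derived state 'no') is shared by A, B, D, N, and Y — a synapomorphy uniting that clade.
Char. 5 (derived state 'yes') is shared by B and N — a synapomorphy uniting that clade.
Most parsimonious ingroup topology: (U,(((Y,(N,B)),D),A)).
N and B form a cherry on this tree, so they are sister taxa.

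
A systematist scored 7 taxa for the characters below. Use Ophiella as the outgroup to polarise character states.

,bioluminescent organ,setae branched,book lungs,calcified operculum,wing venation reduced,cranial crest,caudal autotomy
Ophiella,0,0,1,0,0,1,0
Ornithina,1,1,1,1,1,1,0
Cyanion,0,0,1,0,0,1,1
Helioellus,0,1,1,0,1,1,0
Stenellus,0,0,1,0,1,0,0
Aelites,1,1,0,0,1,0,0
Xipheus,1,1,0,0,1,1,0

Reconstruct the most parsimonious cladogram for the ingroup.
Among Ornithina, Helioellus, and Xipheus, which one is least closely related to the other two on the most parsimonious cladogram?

Character polarity is set by the outgroup: the derived state is whichever differs from the outgroup's state, so for book lungs, cranial crest the derived state is '0', and for the remaining characters it is '1'.
Only Aelites, Ornithina, and Xipheus show the derived state '1' for bioluminescent organ, supporting them as a clade.
setae branched (derived state '1') is shared by Aelites, Helioellus, Ornithina, and Xipheus — a synapomorphy uniting that clade.
book lungs (derived state '0') is shared by Aelites and Xipheus — a synapomorphy uniting that clade.
calcified operculum: derived state '1' in Ornithina only — an autapomorphy, so it tells us nothing about relationships among taxa.
wing venation reduced (derived state '1') is shared by Aelites, Helioellus, Ornithina, Stenellus, and Xipheus — a synapomorphy uniting that clade.
cranial crest groups Aelites and Stenellus, which is incompatible with the clades supported by the remaining characters; treating it as convergent (homoplasy) costs fewer steps than any alternative tree.
caudal autotomy: derived state '1' in Cyanion only — an autapomorphy, so it tells us nothing about relationships among taxa.
Most parsimonious ingroup topology: ((((Ornithina,(Aelites,Xipheus)),Helioellus),Stenellus),Cyanion).
Ornithina and Xipheus share a more recent common ancestor with each other than either does with Helioellus, so Helioellus is the least closely related of the three.

Helioellus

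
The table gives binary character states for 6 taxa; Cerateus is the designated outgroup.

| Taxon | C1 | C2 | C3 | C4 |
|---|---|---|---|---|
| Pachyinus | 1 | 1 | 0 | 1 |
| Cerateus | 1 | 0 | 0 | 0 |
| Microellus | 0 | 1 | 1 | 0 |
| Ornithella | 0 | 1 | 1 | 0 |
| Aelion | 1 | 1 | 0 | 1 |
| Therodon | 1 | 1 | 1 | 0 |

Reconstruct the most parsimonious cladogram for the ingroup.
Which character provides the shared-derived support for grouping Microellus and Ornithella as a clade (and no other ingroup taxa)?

Character polarity is set by the outgroup: the derived state is whichever differs from the outgroup's state, so for C1 the derived state is '0', and for the remaining characters it is '1'.
C1: derived state '0' in Microellus and Ornithella only — synapomorphy for {Microellus, Ornithella}.
C2 (derived state '1') is shared by all ingroup taxa — unites the whole ingroup.
Only Microellus, Ornithella, and Therodon show the derived state '1' for C3, supporting them as a clade.
C4 (derived state '1') is shared by Aelion and Pachyinus — a synapomorphy uniting that clade.
Most parsimonious ingroup topology: ((Therodon,(Ornithella,Microellus)),(Pachyinus,Aelion)).
The clade {Microellus, Ornithella} is supported by C1: its derived state '0' occurs in exactly those taxa and in no other taxon (including the outgroup).

C1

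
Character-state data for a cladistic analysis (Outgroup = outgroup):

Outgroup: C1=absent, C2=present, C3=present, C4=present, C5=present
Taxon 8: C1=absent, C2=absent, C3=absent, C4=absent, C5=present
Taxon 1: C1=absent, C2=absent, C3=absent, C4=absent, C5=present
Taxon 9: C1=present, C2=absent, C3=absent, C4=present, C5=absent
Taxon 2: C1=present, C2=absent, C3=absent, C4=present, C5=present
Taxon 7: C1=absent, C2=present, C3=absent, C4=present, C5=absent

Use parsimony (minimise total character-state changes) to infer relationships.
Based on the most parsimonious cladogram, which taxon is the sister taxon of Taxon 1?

Taxon 8

Character polarity is set by the outgroup: the derived state is whichever differs from the outgroup's state, so for C2, C3, C4, C5 the derived state is 'absent', and for the remaining characters it is 'present'.
C1 (derived state 'present') is shared by Taxon 2 and Taxon 9 — a synapomorphy uniting that clade.
C2: derived state 'absent' in Taxon 1, Taxon 2, Taxon 8, and Taxon 9 only — synapomorphy for {Taxon 1, Taxon 2, Taxon 8, Taxon 9}.
All ingroup taxa share the derived state 'absent' for C3; it defines the ingroup but does not resolve relationships within it.
C4: derived state 'absent' in Taxon 1 and Taxon 8 only — synapomorphy for {Taxon 1, Taxon 8}.
C5 (state 'absent') occurs in Taxon 7 and Taxon 9 but conflicts with the nesting implied by the other characters — most parsimoniously interpreted as homoplasy.
Most parsimonious ingroup topology: (((Taxon 8,Taxon 1),(Taxon 9,Taxon 2)),Taxon 7).
Taxon 1 and Taxon 8 form a cherry on this tree, so they are sister taxa.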